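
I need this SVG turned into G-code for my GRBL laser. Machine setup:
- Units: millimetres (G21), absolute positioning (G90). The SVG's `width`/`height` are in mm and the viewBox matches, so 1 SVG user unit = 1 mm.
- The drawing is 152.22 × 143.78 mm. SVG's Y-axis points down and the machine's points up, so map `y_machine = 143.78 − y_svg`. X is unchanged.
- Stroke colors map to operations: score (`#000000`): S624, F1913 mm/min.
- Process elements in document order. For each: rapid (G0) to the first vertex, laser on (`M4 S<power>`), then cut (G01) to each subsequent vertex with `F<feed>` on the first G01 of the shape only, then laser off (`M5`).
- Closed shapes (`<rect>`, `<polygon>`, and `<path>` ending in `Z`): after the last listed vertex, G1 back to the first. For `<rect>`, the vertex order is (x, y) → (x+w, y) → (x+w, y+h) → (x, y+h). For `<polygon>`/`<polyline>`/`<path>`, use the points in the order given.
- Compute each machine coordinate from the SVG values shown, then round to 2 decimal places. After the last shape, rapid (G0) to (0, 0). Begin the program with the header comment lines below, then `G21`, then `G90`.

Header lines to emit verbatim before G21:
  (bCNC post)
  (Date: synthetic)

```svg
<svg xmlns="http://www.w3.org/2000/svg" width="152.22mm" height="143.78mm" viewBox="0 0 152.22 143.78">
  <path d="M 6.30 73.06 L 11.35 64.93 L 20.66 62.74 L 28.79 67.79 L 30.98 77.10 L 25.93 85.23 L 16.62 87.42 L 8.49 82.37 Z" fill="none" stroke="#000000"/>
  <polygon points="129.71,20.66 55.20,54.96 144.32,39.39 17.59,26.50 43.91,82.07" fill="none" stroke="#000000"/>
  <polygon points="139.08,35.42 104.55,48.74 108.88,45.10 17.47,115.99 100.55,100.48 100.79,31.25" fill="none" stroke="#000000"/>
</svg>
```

viewBox `0 0 152.22 143.78` with mm width/height → 1 unit = 1 mm. Flip: y_m = 143.78 − y_svg.

**Shape 1** — `<path>` regular polygon, stroke `#000000` → score (S624, F1913). Machine vertices: (6.30,70.72) → (11.35,78.85) → (20.66,81.04) → (28.79,75.99) → (30.98,66.68) → (25.93,58.55) → (16.62,56.36) → (8.49,61.41) → (6.30,70.72). Closed: final G1 returns to the first vertex.

**Shape 2** — `<polygon>` closed polygon, stroke `#000000` → score (S624, F1913). Machine vertices: (129.71,123.12) → (55.20,88.82) → (144.32,104.39) → (17.59,117.28) → (43.91,61.71) → (129.71,123.12). Closed: final G1 returns to the first vertex.

**Shape 3** — `<polygon>` closed polygon, stroke `#000000` → score (S624, F1913). Machine vertices: (139.08,108.36) → (104.55,95.04) → (108.88,98.68) → (17.47,27.79) → (100.55,43.30) → (100.79,112.53) → (139.08,108.36). Closed: final G1 returns to the first vertex.

(bCNC post)
(Date: synthetic)
G21
G90
G0 X6.30 Y70.72
M4 S624
G01 X11.35 Y78.85 F1913
G01 X20.66 Y81.04
G01 X28.79 Y75.99
G01 X30.98 Y66.68
G01 X25.93 Y58.55
G01 X16.62 Y56.36
G01 X8.49 Y61.41
G01 X6.30 Y70.72
M5
G0 X129.71 Y123.12
M4 S624
G01 X55.20 Y88.82 F1913
G01 X144.32 Y104.39
G01 X17.59 Y117.28
G01 X43.91 Y61.71
G01 X129.71 Y123.12
M5
G0 X139.08 Y108.36
M4 S624
G01 X104.55 Y95.04 F1913
G01 X108.88 Y98.68
G01 X17.47 Y27.79
G01 X100.55 Y43.30
G01 X100.79 Y112.53
G01 X139.08 Y108.36
M5
G0 X0.00 Y0.00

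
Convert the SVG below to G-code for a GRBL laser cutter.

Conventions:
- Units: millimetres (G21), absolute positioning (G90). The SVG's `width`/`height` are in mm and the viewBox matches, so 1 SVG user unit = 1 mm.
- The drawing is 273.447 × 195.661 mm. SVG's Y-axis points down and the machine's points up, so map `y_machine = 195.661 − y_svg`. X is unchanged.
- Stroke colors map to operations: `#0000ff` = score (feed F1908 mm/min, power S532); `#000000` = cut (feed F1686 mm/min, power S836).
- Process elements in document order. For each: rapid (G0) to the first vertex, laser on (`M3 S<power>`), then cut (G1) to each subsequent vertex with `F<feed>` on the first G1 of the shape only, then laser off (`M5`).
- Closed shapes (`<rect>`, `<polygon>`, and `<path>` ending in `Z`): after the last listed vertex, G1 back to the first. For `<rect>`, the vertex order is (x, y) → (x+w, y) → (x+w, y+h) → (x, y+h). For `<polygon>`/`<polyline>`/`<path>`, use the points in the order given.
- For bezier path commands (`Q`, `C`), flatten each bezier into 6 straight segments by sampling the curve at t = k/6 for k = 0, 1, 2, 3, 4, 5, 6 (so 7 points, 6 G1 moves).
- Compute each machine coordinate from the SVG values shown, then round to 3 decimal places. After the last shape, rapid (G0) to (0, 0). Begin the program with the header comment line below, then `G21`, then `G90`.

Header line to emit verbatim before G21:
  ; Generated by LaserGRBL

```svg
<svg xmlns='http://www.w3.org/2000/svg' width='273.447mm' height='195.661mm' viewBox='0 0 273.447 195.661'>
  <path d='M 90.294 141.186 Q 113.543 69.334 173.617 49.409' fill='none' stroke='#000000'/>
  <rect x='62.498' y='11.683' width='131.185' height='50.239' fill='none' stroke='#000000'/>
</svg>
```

Since the viewBox matches the mm dimensions, user units are millimetres directly. The only transform is the Y-flip y_m = 195.661 − y_svg.

Shape 1 is a quadratic bezier drawn with `<path>`. Its stroke #000000 means cut at S836, F1686. After flipping Y the toolpath is (90.294,54.475) → (99.067,76.983) → (109.885,96.607) → (122.749,113.345) → (137.659,127.199) → (154.615,138.168) → (173.617,146.252).

Shape 2 is a rectangle drawn with `<rect>`. Its stroke #000000 means cut at S836, F1686. After flipping Y the toolpath is (62.498,183.978) → (193.683,183.978) → (193.683,133.739) → (62.498,133.739) → (62.498,183.978), returning to the start.

; Generated by LaserGRBL
G21
G90
G0 X90.294 Y54.475
M3 S836
G1 X99.067 Y76.983 F1686
G1 X109.885 Y96.607
G1 X122.749 Y113.345
G1 X137.659 Y127.199
G1 X154.615 Y138.168
G1 X173.617 Y146.252
M5
G0 X62.498 Y183.978
M3 S836
G1 X193.683 Y183.978 F1686
G1 X193.683 Y133.739
G1 X62.498 Y133.739
G1 X62.498 Y183.978
M5
G0 X0.000 Y0.000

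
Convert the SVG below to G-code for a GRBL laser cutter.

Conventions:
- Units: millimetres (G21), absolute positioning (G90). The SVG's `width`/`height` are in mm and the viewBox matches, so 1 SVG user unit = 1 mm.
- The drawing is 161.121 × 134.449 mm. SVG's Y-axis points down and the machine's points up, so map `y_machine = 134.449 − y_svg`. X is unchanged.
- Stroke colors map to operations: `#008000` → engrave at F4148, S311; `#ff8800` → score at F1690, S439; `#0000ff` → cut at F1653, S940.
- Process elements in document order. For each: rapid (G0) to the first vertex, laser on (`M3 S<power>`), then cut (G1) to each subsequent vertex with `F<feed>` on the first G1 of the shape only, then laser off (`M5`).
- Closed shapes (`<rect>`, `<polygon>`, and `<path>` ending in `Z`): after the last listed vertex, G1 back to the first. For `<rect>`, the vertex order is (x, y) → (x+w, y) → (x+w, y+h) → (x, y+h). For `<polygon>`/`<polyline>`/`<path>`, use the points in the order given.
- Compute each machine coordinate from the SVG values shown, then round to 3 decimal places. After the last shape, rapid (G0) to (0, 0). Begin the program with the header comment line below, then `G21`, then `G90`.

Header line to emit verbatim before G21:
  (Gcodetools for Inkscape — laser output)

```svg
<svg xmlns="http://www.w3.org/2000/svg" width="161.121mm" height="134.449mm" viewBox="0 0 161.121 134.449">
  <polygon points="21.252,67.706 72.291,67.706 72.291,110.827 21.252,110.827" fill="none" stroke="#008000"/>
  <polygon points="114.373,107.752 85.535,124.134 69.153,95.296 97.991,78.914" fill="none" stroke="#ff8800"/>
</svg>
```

(Gcodetools for Inkscape — laser output)
G21
G90
G0 X21.252 Y66.743
M3 S311
G1 X72.291 Y66.743 F4148
G1 X72.291 Y23.622
G1 X21.252 Y23.622
G1 X21.252 Y66.743
M5
G0 X114.373 Y26.697
M3 S439
G1 X85.535 Y10.315 F1690
G1 X69.153 Y39.153
G1 X97.991 Y55.535
G1 X114.373 Y26.697
M5
G0 X0.000 Y0.000

Since the viewBox matches the mm dimensions, user units are millimetres directly. The only transform is the Y-flip y_m = 134.449 − y_svg.

Shape 1 is a rectangle drawn with `<polygon>`. Its stroke #008000 means engrave at S311, F4148. After flipping Y the toolpath is (21.252,66.743) → (72.291,66.743) → (72.291,23.622) → (21.252,23.622) → (21.252,66.743), returning to the start.

Shape 2 is a regular polygon drawn with `<polygon>`. Its stroke #ff8800 means score at S439, F1690. After flipping Y the toolpath is (114.373,26.697) → (85.535,10.315) → (69.153,39.153) → (97.991,55.535) → (114.373,26.697), returning to the start.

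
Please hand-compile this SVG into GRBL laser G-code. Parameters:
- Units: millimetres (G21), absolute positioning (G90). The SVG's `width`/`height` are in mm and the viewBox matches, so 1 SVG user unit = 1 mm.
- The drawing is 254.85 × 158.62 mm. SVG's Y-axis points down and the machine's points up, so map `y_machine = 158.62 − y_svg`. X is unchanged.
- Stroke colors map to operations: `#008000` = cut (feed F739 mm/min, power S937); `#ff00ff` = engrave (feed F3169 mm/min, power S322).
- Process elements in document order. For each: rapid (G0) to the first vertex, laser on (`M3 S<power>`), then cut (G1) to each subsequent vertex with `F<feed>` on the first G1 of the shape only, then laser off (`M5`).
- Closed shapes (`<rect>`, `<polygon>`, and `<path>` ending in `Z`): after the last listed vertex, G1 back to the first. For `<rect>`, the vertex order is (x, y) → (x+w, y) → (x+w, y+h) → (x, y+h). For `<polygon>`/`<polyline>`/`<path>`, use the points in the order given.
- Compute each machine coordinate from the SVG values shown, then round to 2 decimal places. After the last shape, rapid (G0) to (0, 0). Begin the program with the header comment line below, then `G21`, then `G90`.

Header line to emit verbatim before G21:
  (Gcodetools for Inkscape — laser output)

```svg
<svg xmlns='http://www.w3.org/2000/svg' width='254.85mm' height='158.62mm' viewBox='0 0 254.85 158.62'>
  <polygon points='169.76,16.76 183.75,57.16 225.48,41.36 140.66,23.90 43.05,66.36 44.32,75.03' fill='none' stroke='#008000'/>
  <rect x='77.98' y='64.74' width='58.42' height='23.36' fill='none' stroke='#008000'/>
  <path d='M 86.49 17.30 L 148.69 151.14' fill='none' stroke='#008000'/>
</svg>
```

(Gcodetools for Inkscape — laser output)
G21
G90
G0 X169.76 Y141.86
M3 S937
G1 X183.75 Y101.46 F739
G1 X225.48 Y117.26
G1 X140.66 Y134.72
G1 X43.05 Y92.26
G1 X44.32 Y83.59
G1 X169.76 Y141.86
M5
G0 X77.98 Y93.88
M3 S937
G1 X136.40 Y93.88 F739
G1 X136.40 Y70.52
G1 X77.98 Y70.52
G1 X77.98 Y93.88
M5
G0 X86.49 Y141.32
M3 S937
G1 X148.69 Y7.48 F739
M5
G0 X0.00 Y0.00

Since the viewBox matches the mm dimensions, user units are millimetres directly. The only transform is the Y-flip y_m = 158.62 − y_svg.

Shape 1 is a closed polygon drawn with `<polygon>`. Its stroke #008000 means cut at S937, F739. After flipping Y the toolpath is (169.76,141.86) → (183.75,101.46) → (225.48,117.26) → (140.66,134.72) → (43.05,92.26) → (44.32,83.59) → (169.76,141.86), returning to the start.

Shape 2 is a rectangle drawn with `<rect>`. Its stroke #008000 means cut at S937, F739. After flipping Y the toolpath is (77.98,93.88) → (136.40,93.88) → (136.40,70.52) → (77.98,70.52) → (77.98,93.88), returning to the start.

Shape 3 is a line segment drawn with `<path>`. Its stroke #008000 means cut at S937, F739. After flipping Y the toolpath is (86.49,141.32) → (148.69,7.48).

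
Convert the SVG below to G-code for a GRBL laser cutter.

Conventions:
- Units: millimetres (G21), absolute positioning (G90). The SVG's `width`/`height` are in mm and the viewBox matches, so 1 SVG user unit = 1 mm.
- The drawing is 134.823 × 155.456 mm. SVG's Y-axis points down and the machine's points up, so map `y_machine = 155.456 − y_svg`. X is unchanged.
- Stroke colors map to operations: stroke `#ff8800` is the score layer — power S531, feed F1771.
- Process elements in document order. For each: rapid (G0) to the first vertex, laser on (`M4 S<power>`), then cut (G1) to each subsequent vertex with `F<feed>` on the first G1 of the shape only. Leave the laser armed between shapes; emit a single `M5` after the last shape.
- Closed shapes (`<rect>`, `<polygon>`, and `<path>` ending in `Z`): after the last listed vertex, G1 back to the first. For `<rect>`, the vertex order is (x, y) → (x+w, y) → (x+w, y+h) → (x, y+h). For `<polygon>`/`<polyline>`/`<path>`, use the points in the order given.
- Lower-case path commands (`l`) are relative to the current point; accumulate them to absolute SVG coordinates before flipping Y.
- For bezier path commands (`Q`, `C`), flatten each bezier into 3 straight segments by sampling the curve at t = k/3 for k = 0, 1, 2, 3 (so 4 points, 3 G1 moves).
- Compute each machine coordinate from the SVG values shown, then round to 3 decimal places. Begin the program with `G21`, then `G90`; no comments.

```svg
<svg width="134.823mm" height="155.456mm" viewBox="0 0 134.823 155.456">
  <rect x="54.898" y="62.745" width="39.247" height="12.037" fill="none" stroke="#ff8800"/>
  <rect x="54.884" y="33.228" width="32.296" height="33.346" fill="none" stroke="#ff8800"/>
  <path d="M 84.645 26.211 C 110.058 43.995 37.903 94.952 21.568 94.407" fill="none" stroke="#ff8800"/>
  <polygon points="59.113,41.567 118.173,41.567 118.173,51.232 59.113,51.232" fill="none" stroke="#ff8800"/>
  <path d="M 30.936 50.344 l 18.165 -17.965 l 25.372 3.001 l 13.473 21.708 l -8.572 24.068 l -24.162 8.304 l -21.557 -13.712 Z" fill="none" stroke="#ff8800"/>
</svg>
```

G21
G90
G0 X54.898 Y92.711
M4 S531
G1 X94.145 Y92.711 F1771
G1 X94.145 Y80.674
G1 X54.898 Y80.674
G1 X54.898 Y92.711
G0 X54.884 Y122.228
M4 S531
G1 X87.180 Y122.228 F1771
G1 X87.180 Y88.882
G1 X54.884 Y88.882
G1 X54.884 Y122.228
G0 X84.645 Y129.245
M4 S531
G1 X83.216 Y103.539 F1771
G1 X50.829 Y74.535
G1 X21.568 Y61.049
G0 X59.113 Y113.889
M4 S531
G1 X118.173 Y113.889 F1771
G1 X118.173 Y104.224
G1 X59.113 Y104.224
G1 X59.113 Y113.889
G0 X30.936 Y105.112
M4 S531
G1 X49.101 Y123.077 F1771
G1 X74.473 Y120.076
G1 X87.946 Y98.368
G1 X79.374 Y74.300
G1 X55.212 Y65.996
G1 X33.655 Y79.708
G1 X30.936 Y105.112
M5

1 u = 1 mm; y_m = 155.456 − y.

[1] `<rect>` rectangle, #ff8800→score S531 F1771: (54.898,92.711) → (94.145,92.711) → (94.145,80.674) → (54.898,80.674) → (54.898,92.711) (closed)

[2] `<rect>` rectangle, #ff8800→score S531 F1771: (54.884,122.228) → (87.180,122.228) → (87.180,88.882) → (54.884,88.882) → (54.884,122.228) (closed)

[3] `<path>` cubic bezier, #ff8800→score S531 F1771: (84.645,129.245) → (83.216,103.539) → (50.829,74.535) → (21.568,61.049)

[4] `<polygon>` rectangle, #ff8800→score S531 F1771: (59.113,113.889) → (118.173,113.889) → (118.173,104.224) → (59.113,104.224) → (59.113,113.889) (closed)

[5] `<path>` regular polygon, #ff8800→score S531 F1771: (30.936,105.112) → (49.101,123.077) → (74.473,120.076) → (87.946,98.368) → (79.374,74.300) → (55.212,65.996) → (33.655,79.708) → (30.936,105.112) (closed)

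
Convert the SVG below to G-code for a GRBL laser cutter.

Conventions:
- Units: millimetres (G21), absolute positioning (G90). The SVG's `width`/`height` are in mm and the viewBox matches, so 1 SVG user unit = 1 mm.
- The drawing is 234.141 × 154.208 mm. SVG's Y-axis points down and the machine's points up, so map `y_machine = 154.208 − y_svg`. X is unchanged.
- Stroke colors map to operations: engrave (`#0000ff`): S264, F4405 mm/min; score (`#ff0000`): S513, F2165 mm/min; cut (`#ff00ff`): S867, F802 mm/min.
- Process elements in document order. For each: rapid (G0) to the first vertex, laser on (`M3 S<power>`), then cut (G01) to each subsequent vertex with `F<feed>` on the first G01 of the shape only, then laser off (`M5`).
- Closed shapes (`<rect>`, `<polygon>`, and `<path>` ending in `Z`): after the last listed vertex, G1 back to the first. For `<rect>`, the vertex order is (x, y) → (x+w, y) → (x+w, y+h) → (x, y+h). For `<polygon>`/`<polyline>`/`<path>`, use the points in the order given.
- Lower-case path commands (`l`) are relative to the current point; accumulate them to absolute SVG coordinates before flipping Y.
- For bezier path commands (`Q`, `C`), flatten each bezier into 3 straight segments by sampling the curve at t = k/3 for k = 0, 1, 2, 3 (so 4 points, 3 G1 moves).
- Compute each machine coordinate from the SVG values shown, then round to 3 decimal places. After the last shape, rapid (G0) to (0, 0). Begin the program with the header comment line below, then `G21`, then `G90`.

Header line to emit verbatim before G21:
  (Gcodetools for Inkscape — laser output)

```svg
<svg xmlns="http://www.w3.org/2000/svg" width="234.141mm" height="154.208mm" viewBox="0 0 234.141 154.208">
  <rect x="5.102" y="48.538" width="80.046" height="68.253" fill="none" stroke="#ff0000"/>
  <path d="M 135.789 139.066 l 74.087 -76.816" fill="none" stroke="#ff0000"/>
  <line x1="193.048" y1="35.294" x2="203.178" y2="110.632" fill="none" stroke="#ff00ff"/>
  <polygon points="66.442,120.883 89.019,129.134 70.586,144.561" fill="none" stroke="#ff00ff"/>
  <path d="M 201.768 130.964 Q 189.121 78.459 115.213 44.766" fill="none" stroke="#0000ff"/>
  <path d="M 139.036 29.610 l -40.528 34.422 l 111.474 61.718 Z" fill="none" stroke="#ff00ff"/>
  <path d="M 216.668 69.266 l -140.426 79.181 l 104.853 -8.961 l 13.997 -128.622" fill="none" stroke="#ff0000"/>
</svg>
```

(Gcodetools for Inkscape — laser output)
G21
G90
G0 X5.102 Y105.670
M3 S513
G01 X85.148 Y105.670 F2165
G01 X85.148 Y37.417
G01 X5.102 Y37.417
G01 X5.102 Y105.670
M5
G0 X135.789 Y15.142
M3 S513
G01 X209.876 Y91.958 F2165
M5
G0 X193.048 Y118.914
M3 S867
G01 X203.178 Y43.576 F802
M5
G0 X66.442 Y33.325
M3 S867
G01 X89.019 Y25.074 F802
G01 X70.586 Y9.647
G01 X66.442 Y33.325
M5
G0 X201.768 Y23.244
M3 S264
G01 X186.530 Y56.157 F4405
G01 X157.678 Y84.890
G01 X115.213 Y109.442
M5
G0 X139.036 Y124.598
M3 S867
G01 X98.508 Y90.176 F802
G01 X209.982 Y28.458
G01 X139.036 Y124.598
M5
G0 X216.668 Y84.942
M3 S513
G01 X76.242 Y5.761 F2165
G01 X181.095 Y14.722
G01 X195.092 Y143.344
M5
G0 X0.000 Y0.000

Since the viewBox matches the mm dimensions, user units are millimetres directly. The only transform is the Y-flip y_m = 154.208 − y_svg.

Shape 1 is a rectangle drawn with `<rect>`. Its stroke #ff0000 means score at S513, F2165. After flipping Y the toolpath is (5.102,105.670) → (85.148,105.670) → (85.148,37.417) → (5.102,37.417) → (5.102,105.670), returning to the start.

Shape 2 is a line segment drawn with `<path>`. Its stroke #ff0000 means score at S513, F2165. After flipping Y the toolpath is (135.789,15.142) → (209.876,91.958).

Shape 3 is a line segment drawn with `<line>`. Its stroke #ff00ff means cut at S867, F802. After flipping Y the toolpath is (193.048,118.914) → (203.178,43.576).

Shape 4 is a regular polygon drawn with `<polygon>`. Its stroke #ff00ff means cut at S867, F802. After flipping Y the toolpath is (66.442,33.325) → (89.019,25.074) → (70.586,9.647) → (66.442,33.325), returning to the start.

Shape 5 is a quadratic bezier drawn with `<path>`. Its stroke #0000ff means engrave at S264, F4405. After flipping Y the toolpath is (201.768,23.244) → (186.530,56.157) → (157.678,84.890) → (115.213,109.442).

Shape 6 is a closed polygon drawn with `<path>`. Its stroke #ff00ff means cut at S867, F802. After flipping Y the toolpath is (139.036,124.598) → (98.508,90.176) → (209.982,28.458) → (139.036,124.598), returning to the start.

Shape 7 is a open polyline drawn with `<path>`. Its stroke #ff0000 means score at S513, F2165. After flipping Y the toolpath is (216.668,84.942) → (76.242,5.761) → (181.095,14.722) → (195.092,143.344).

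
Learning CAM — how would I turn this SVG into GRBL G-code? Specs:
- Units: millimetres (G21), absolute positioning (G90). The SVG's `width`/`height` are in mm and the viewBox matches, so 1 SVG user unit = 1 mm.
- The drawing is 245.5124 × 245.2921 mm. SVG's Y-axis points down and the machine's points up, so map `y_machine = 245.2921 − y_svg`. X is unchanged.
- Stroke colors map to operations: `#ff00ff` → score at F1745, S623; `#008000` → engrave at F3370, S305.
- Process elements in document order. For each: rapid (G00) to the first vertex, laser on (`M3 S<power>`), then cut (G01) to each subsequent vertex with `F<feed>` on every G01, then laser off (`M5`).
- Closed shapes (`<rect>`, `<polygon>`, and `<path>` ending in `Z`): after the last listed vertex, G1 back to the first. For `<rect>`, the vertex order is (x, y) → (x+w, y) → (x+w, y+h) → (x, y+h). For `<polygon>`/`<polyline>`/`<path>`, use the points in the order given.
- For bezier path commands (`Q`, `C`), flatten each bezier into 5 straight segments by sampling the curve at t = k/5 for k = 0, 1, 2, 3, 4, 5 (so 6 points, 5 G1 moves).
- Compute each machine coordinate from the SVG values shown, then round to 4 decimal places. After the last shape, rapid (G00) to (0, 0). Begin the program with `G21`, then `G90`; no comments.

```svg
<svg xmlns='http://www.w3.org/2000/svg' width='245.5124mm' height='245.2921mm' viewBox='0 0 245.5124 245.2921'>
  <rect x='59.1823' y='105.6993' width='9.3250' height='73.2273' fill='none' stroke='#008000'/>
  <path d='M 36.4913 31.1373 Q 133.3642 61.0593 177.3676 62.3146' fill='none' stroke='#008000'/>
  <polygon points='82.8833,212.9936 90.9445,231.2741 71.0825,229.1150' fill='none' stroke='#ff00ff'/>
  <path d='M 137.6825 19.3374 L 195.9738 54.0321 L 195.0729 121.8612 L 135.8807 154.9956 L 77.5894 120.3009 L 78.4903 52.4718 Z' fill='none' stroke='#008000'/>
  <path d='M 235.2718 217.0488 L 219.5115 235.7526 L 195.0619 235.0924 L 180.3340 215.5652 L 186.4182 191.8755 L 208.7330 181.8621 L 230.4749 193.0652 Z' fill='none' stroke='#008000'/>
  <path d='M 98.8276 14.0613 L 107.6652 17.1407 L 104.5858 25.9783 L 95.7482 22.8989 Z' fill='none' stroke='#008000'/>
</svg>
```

Since the viewBox matches the mm dimensions, user units are millimetres directly. The only transform is the Y-flip y_m = 245.2921 − y_svg.

Shape 1 is a rectangle drawn with `<rect>`. Its stroke #008000 means engrave at S305, F3370. After flipping Y the toolpath is (59.1823,139.5928) → (68.5073,139.5928) → (68.5073,66.3655) → (59.1823,66.3655) → (59.1823,139.5928), returning to the start.

Shape 2 is a quadratic bezier drawn with `<path>`. Its stroke #008000 means engrave at S305, F3370. After flipping Y the toolpath is (36.4913,214.1548) → (73.1257,203.3327) → (105.5305,194.8039) → (133.7058,188.5684) → (157.6515,184.6263) → (177.3676,182.9775).

Shape 3 is a regular polygon drawn with `<polygon>`. Its stroke #ff00ff means score at S623, F1745. After flipping Y the toolpath is (82.8833,32.2985) → (90.9445,14.0180) → (71.0825,16.1771) → (82.8833,32.2985), returning to the start.

Shape 4 is a regular polygon drawn with `<path>`. Its stroke #008000 means engrave at S305, F3370. After flipping Y the toolpath is (137.6825,225.9547) → (195.9738,191.2600) → (195.0729,123.4309) → (135.8807,90.2965) → (77.5894,124.9912) → (78.4903,192.8203) → (137.6825,225.9547), returning to the start.

Shape 5 is a regular polygon drawn with `<path>`. Its stroke #008000 means engrave at S305, F3370. After flipping Y the toolpath is (235.2718,28.2433) → (219.5115,9.5395) → (195.0619,10.1997) → (180.3340,29.7269) → (186.4182,53.4166) → (208.7330,63.4300) → (230.4749,52.2269) → (235.2718,28.2433), returning to the start.

Shape 6 is a regular polygon drawn with `<path>`. Its stroke #008000 means engrave at S305, F3370. After flipping Y the toolpath is (98.8276,231.2308) → (107.6652,228.1514) → (104.5858,219.3138) → (95.7482,222.3932) → (98.8276,231.2308), returning to the start.

G21
G90
G00 X59.1823 Y139.5928
M3 S305
G01 X68.5073 Y139.5928 F3370
G01 X68.5073 Y66.3655 F3370
G01 X59.1823 Y66.3655 F3370
G01 X59.1823 Y139.5928 F3370
M5
G00 X36.4913 Y214.1548
M3 S305
G01 X73.1257 Y203.3327 F3370
G01 X105.5305 Y194.8039 F3370
G01 X133.7058 Y188.5684 F3370
G01 X157.6515 Y184.6263 F3370
G01 X177.3676 Y182.9775 F3370
M5
G00 X82.8833 Y32.2985
M3 S623
G01 X90.9445 Y14.0180 F1745
G01 X71.0825 Y16.1771 F1745
G01 X82.8833 Y32.2985 F1745
M5
G00 X137.6825 Y225.9547
M3 S305
G01 X195.9738 Y191.2600 F3370
G01 X195.0729 Y123.4309 F3370
G01 X135.8807 Y90.2965 F3370
G01 X77.5894 Y124.9912 F3370
G01 X78.4903 Y192.8203 F3370
G01 X137.6825 Y225.9547 F3370
M5
G00 X235.2718 Y28.2433
M3 S305
G01 X219.5115 Y9.5395 F3370
G01 X195.0619 Y10.1997 F3370
G01 X180.3340 Y29.7269 F3370
G01 X186.4182 Y53.4166 F3370
G01 X208.7330 Y63.4300 F3370
G01 X230.4749 Y52.2269 F3370
G01 X235.2718 Y28.2433 F3370
M5
G00 X98.8276 Y231.2308
M3 S305
G01 X107.6652 Y228.1514 F3370
G01 X104.5858 Y219.3138 F3370
G01 X95.7482 Y222.3932 F3370
G01 X98.8276 Y231.2308 F3370
M5
G00 X0.0000 Y0.0000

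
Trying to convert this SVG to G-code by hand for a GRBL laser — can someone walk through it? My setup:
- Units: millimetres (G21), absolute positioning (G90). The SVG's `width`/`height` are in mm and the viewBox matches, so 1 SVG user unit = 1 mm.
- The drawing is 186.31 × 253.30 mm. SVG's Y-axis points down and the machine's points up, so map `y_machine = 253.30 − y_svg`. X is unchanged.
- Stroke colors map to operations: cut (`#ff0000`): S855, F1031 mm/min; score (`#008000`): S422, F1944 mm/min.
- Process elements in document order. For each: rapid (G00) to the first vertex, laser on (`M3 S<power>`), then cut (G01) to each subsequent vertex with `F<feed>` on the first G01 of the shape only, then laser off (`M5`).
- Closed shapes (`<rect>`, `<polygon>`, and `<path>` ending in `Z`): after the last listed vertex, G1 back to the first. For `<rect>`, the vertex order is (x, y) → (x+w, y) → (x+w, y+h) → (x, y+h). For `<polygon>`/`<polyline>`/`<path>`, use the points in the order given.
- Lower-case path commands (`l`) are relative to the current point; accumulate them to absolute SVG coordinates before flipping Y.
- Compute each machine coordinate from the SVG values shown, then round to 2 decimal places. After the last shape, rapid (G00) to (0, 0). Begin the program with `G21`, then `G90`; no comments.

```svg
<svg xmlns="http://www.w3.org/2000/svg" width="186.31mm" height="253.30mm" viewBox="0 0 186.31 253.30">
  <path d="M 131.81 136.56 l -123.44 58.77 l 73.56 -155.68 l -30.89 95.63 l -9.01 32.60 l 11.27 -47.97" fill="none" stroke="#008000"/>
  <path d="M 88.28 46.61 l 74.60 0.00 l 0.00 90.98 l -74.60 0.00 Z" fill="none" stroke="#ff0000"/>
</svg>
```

Since the viewBox matches the mm dimensions, user units are millimetres directly. The only transform is the Y-flip y_m = 253.30 − y_svg.

Shape 1 is a open polyline drawn with `<path>`. Its stroke #008000 means score at S422, F1944. After flipping Y the toolpath is (131.81,116.74) → (8.37,57.97) → (81.93,213.65) → (51.04,118.02) → (42.03,85.42) → (53.30,133.39).

Shape 2 is a rectangle drawn with `<path>`. Its stroke #ff0000 means cut at S855, F1031. After flipping Y the toolpath is (88.28,206.69) → (162.88,206.69) → (162.88,115.71) → (88.28,115.71) → (88.28,206.69), returning to the start.

G21
G90
G00 X131.81 Y116.74
M3 S422
G01 X8.37 Y57.97 F1944
G01 X81.93 Y213.65
G01 X51.04 Y118.02
G01 X42.03 Y85.42
G01 X53.30 Y133.39
M5
G00 X88.28 Y206.69
M3 S855
G01 X162.88 Y206.69 F1031
G01 X162.88 Y115.71
G01 X88.28 Y115.71
G01 X88.28 Y206.69
M5
G00 X0.00 Y0.00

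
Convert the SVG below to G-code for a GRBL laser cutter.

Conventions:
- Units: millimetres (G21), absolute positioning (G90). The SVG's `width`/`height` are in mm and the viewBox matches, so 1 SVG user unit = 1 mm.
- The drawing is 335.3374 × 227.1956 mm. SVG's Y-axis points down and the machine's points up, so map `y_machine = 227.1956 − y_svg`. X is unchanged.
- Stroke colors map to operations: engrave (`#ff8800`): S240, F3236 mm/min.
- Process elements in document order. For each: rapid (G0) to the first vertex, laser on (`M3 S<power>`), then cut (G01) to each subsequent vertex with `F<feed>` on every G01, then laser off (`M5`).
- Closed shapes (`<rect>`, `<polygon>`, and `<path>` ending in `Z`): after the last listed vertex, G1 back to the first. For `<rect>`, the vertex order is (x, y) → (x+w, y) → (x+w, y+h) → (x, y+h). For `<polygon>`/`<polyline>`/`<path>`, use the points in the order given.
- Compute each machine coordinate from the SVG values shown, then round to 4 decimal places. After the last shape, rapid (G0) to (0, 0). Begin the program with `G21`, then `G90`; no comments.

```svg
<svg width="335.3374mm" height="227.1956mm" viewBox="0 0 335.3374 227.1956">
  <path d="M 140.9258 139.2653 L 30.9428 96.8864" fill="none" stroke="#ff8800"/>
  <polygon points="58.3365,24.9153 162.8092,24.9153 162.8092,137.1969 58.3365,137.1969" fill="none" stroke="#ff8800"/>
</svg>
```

viewBox `0 0 335.3374 227.1956` with mm width/height → 1 unit = 1 mm. Flip: y_m = 227.1956 − y_svg.

**Shape 1** — `<path>` line segment, stroke `#ff8800` → engrave (S240, F3236). Machine vertices: (140.9258,87.9303) → (30.9428,130.3092). Open path.

**Shape 2** — `<polygon>` rectangle, stroke `#ff8800` → engrave (S240, F3236). Machine vertices: (58.3365,202.2803) → (162.8092,202.2803) → (162.8092,89.9987) → (58.3365,89.9987) → (58.3365,202.2803). Closed: final G1 returns to the first vertex.

G21
G90
G0 X140.9258 Y87.9303
M3 S240
G01 X30.9428 Y130.3092 F3236
M5
G0 X58.3365 Y202.2803
M3 S240
G01 X162.8092 Y202.2803 F3236
G01 X162.8092 Y89.9987 F3236
G01 X58.3365 Y89.9987 F3236
G01 X58.3365 Y202.2803 F3236
M5
G0 X0.0000 Y0.0000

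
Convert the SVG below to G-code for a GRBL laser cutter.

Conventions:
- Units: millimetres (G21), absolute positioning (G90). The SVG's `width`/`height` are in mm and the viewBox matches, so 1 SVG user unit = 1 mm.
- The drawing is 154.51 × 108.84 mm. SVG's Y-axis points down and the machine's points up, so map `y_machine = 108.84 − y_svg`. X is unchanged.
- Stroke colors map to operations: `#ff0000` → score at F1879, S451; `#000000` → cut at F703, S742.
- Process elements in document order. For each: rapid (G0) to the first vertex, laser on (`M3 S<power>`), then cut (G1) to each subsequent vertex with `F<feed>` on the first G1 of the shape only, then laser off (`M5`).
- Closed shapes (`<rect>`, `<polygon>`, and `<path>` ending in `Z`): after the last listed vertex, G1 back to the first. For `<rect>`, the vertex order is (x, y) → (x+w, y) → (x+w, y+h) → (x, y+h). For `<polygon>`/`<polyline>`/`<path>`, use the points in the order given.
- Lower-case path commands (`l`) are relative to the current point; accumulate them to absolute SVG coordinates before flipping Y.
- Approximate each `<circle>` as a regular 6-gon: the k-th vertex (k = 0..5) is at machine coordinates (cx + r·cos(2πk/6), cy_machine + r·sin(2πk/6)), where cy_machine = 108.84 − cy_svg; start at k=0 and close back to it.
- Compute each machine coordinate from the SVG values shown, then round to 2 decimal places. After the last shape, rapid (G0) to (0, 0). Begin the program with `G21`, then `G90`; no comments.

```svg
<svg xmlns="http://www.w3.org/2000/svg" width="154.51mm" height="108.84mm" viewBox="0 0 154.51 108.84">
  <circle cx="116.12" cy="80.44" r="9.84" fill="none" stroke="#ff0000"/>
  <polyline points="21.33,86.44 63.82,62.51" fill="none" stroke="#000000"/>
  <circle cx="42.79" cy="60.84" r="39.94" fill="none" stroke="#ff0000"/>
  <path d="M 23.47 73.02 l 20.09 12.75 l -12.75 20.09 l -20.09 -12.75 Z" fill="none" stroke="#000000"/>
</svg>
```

G21
G90
G0 X125.96 Y28.40
M3 S451
G1 X121.04 Y36.92 F1879
G1 X111.20 Y36.92
G1 X106.28 Y28.40
G1 X111.20 Y19.88
G1 X121.04 Y19.88
G1 X125.96 Y28.40
M5
G0 X21.33 Y22.40
M3 S742
G1 X63.82 Y46.33 F703
M5
G0 X82.73 Y48.00
M3 S451
G1 X62.76 Y82.59 F1879
G1 X22.82 Y82.59
G1 X2.85 Y48.00
G1 X22.82 Y13.41
G1 X62.76 Y13.41
G1 X82.73 Y48.00
M5
G0 X23.47 Y35.82
M3 S742
G1 X43.56 Y23.07 F703
G1 X30.81 Y2.98
G1 X10.72 Y15.73
G1 X23.47 Y35.82
M5
G0 X0.00 Y0.00

1 u = 1 mm; y_m = 108.84 − y.

[1] `<circle>` circle, #ff0000→score S451 F1879: (125.96,28.40) → (121.04,36.92) → (111.20,36.92) → (106.28,28.40) → (111.20,19.88) → (121.04,19.88) → (125.96,28.40) (closed)

[2] `<polyline>` line segment, #000000→cut S742 F703: (21.33,22.40) → (63.82,46.33)

[3] `<circle>` circle, #ff0000→score S451 F1879: (82.73,48.00) → (62.76,82.59) → (22.82,82.59) → (2.85,48.00) → (22.82,13.41) → (62.76,13.41) → (82.73,48.00) (closed)

[4] `<path>` regular polygon, #000000→cut S742 F703: (23.47,35.82) → (43.56,23.07) → (30.81,2.98) → (10.72,15.73) → (23.47,35.82) (closed)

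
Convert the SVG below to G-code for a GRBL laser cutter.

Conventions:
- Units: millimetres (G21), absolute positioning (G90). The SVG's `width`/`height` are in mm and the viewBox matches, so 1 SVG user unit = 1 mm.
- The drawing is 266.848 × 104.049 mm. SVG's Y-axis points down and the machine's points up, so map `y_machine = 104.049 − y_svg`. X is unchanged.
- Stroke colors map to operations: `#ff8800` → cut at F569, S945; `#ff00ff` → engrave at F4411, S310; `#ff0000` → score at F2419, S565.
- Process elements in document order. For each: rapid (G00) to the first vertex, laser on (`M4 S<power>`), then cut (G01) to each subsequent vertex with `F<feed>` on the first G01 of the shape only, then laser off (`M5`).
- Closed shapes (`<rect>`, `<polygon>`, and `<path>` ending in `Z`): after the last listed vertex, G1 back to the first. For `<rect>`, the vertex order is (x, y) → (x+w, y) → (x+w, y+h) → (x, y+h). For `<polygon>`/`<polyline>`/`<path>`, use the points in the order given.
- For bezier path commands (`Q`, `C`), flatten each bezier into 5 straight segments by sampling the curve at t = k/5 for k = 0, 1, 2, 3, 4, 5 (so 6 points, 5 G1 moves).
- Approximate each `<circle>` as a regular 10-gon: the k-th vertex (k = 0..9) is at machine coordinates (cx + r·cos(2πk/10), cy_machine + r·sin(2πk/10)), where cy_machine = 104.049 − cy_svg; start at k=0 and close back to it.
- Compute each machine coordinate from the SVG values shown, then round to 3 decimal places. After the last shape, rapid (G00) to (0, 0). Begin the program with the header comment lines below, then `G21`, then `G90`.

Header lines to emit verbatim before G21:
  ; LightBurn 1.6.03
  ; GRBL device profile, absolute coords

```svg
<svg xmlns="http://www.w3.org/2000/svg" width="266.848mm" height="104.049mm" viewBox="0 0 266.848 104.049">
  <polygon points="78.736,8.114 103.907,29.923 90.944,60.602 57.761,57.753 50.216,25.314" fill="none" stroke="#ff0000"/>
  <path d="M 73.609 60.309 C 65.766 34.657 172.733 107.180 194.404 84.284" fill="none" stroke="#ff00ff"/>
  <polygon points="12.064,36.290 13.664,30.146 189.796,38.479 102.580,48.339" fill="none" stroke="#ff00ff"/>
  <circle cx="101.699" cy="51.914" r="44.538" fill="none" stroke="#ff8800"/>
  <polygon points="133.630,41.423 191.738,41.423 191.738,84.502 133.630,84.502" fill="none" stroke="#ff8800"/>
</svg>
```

1 u = 1 mm; y_m = 104.049 − y.

[1] `<polygon>` regular polygon, #ff0000→score S565 F2419: (78.736,95.935) → (103.907,74.126) → (90.944,43.447) → (57.761,46.296) → (50.216,78.735) → (78.736,95.935) (closed)

[2] `<path>` cubic bezier, #ff00ff→engrave S310 F4411: (73.609,43.740) → (81.080,48.899) → (106.499,39.788) → (140.264,25.701) → (172.767,15.929) → (194.404,19.765)

[3] `<polygon>` closed polygon, #ff00ff→engrave S310 F4411: (12.064,67.759) → (13.664,73.903) → (189.796,65.570) → (102.580,55.710) → (12.064,67.759) (closed)

[4] `<circle>` circle, #ff8800→cut S945 F569: (146.237,52.135) → (137.731,78.314) → (115.462,94.493) → (87.936,94.493) → (65.667,78.314) → (57.161,52.135) → (65.667,25.956) → (87.936,9.777) → (115.462,9.777) → (137.731,25.956) → (146.237,52.135) (closed)

[5] `<polygon>` rectangle, #ff8800→cut S945 F569: (133.630,62.626) → (191.738,62.626) → (191.738,19.547) → (133.630,19.547) → (133.630,62.626) (closed)

; LightBurn 1.6.03
; GRBL device profile, absolute coords
G21
G90
G00 X78.736 Y95.935
M4 S565
G01 X103.907 Y74.126 F2419
G01 X90.944 Y43.447
G01 X57.761 Y46.296
G01 X50.216 Y78.735
G01 X78.736 Y95.935
M5
G00 X73.609 Y43.740
M4 S310
G01 X81.080 Y48.899 F4411
G01 X106.499 Y39.788
G01 X140.264 Y25.701
G01 X172.767 Y15.929
G01 X194.404 Y19.765
M5
G00 X12.064 Y67.759
M4 S310
G01 X13.664 Y73.903 F4411
G01 X189.796 Y65.570
G01 X102.580 Y55.710
G01 X12.064 Y67.759
M5
G00 X146.237 Y52.135
M4 S945
G01 X137.731 Y78.314 F569
G01 X115.462 Y94.493
G01 X87.936 Y94.493
G01 X65.667 Y78.314
G01 X57.161 Y52.135
G01 X65.667 Y25.956
G01 X87.936 Y9.777
G01 X115.462 Y9.777
G01 X137.731 Y25.956
G01 X146.237 Y52.135
M5
G00 X133.630 Y62.626
M4 S945
G01 X191.738 Y62.626 F569
G01 X191.738 Y19.547
G01 X133.630 Y19.547
G01 X133.630 Y62.626
M5
G00 X0.000 Y0.000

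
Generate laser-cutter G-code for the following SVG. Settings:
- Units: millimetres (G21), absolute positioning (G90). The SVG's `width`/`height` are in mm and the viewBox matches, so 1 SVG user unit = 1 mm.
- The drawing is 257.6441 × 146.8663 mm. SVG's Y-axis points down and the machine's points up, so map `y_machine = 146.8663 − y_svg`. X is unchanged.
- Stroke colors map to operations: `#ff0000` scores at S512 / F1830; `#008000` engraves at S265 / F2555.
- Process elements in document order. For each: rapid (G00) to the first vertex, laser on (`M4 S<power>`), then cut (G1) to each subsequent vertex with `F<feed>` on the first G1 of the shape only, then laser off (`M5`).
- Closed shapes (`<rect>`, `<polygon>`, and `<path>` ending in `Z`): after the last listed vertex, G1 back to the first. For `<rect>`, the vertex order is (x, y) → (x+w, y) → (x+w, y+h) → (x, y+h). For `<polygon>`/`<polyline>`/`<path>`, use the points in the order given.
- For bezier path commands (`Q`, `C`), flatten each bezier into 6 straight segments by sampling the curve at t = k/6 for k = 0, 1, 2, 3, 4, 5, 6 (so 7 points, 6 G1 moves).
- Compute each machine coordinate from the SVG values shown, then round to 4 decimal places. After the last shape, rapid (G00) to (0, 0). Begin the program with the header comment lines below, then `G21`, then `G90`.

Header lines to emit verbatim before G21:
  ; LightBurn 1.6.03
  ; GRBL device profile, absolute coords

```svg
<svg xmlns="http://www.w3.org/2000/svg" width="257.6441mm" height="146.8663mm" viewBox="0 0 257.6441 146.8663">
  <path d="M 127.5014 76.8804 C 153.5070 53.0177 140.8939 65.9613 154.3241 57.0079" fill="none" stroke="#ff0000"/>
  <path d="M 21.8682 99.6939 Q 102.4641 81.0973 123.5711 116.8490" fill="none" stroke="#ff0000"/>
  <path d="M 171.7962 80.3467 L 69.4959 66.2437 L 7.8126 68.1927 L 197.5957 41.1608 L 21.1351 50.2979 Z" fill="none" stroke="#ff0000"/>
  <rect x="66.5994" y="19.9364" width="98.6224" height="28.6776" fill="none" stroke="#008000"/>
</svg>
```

; LightBurn 1.6.03
; GRBL device profile, absolute coords
G21
G90
G00 X127.5014 Y69.9859
M4 S512
G1 X137.5853 Y79.1218 F1830
G1 X143.0290 Y83.7540
G1 X145.6285 Y85.5131
G1 X147.1801 Y86.0298
G1 X149.4799 Y86.9347
G1 X154.3241 Y89.8584
M5
G00 X21.8682 Y47.1724
M4 S512
G1 X47.0810 Y51.8616 F1830
G1 X68.9889 Y53.5314
G1 X87.5919 Y52.1819
G1 X102.8899 Y47.8131
G1 X114.8830 Y40.4249
G1 X123.5711 Y30.0173
M5
G00 X171.7962 Y66.5196
M4 S512
G1 X69.4959 Y80.6226 F1830
G1 X7.8126 Y78.6736
G1 X197.5957 Y105.7055
G1 X21.1351 Y96.5684
G1 X171.7962 Y66.5196
M5
G00 X66.5994 Y126.9299
M4 S265
G1 X165.2218 Y126.9299 F2555
G1 X165.2218 Y98.2523
G1 X66.5994 Y98.2523
G1 X66.5994 Y126.9299
M5
G00 X0.0000 Y0.0000

Since the viewBox matches the mm dimensions, user units are millimetres directly. The only transform is the Y-flip y_m = 146.8663 − y_svg.

Shape 1 is a cubic bezier drawn with `<path>`. Its stroke #ff0000 means score at S512, F1830. After flipping Y the toolpath is (127.5014,69.9859) → (137.5853,79.1218) → (143.0290,83.7540) → (145.6285,85.5131) → (147.1801,86.0298) → (149.4799,86.9347) → (154.3241,89.8584).

Shape 2 is a quadratic bezier drawn with `<path>`. Its stroke #ff0000 means score at S512, F1830. After flipping Y the toolpath is (21.8682,47.1724) → (47.0810,51.8616) → (68.9889,53.5314) → (87.5919,52.1819) → (102.8899,47.8131) → (114.8830,40.4249) → (123.5711,30.0173).

Shape 3 is a closed polygon drawn with `<path>`. Its stroke #ff0000 means score at S512, F1830. After flipping Y the toolpath is (171.7962,66.5196) → (69.4959,80.6226) → (7.8126,78.6736) → (197.5957,105.7055) → (21.1351,96.5684) → (171.7962,66.5196), returning to the start.

Shape 4 is a rectangle drawn with `<rect>`. Its stroke #008000 means engrave at S265, F2555. After flipping Y the toolpath is (66.5994,126.9299) → (165.2218,126.9299) → (165.2218,98.2523) → (66.5994,98.2523) → (66.5994,126.9299), returning to the start.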